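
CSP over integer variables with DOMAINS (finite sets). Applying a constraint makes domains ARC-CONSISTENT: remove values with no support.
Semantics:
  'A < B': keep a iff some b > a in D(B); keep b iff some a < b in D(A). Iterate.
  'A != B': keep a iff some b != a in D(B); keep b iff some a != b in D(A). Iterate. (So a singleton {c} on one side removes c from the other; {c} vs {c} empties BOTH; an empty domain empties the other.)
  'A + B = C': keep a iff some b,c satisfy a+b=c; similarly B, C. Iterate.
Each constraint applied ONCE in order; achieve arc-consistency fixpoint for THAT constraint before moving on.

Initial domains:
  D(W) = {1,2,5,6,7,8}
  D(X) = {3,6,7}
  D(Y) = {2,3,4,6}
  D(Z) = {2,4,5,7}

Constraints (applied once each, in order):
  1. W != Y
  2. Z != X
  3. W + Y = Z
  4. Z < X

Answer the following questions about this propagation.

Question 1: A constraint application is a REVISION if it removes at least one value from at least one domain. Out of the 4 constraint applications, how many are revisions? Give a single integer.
Answer: 2

Derivation:
Constraint 1 (W != Y) on D(W)={1,2,5,6,7,8} D(Y)={2,3,4,6}: no change => not a revision
Constraint 2 (Z != X) on D(Z)={2,4,5,7} D(X)={3,6,7}: no change => not a revision
Constraint 3 (W + Y = Z) on D(W)={1,2,5,6,7,8} D(Y)={2,3,4,6} D(Z)={2,4,5,7}: W {1,2,5,6,7,8}->{1,2,5}; Z {2,4,5,7}->{4,5,7} => REVISION
Constraint 4 (Z < X) on D(Z)={4,5,7} D(X)={3,6,7}: Z {4,5,7}->{4,5}; X {3,6,7}->{6,7} => REVISION
Total revisions = 2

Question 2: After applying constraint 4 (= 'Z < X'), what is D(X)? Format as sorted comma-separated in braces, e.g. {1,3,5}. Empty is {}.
Constraint 1 (W != Y) on D(W)={1,2,5,6,7,8} D(Y)={2,3,4,6}: no change
Constraint 2 (Z != X) on D(Z)={2,4,5,7} D(X)={3,6,7}: no change
Constraint 3 (W + Y = Z) on D(W)={1,2,5,6,7,8} D(Y)={2,3,4,6} D(Z)={2,4,5,7}: W {1,2,5,6,7,8}->{1,2,5}; Z {2,4,5,7}->{4,5,7}
Constraint 4 (Z < X) on D(Z)={4,5,7} D(X)={3,6,7}: Z {4,5,7}->{4,5}; X {3,6,7}->{6,7}
So after constraint 4: D(X) = {6,7}

Answer: {6,7}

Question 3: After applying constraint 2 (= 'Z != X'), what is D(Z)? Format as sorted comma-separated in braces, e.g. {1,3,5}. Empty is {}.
Constraint 1 (W != Y) on D(W)={1,2,5,6,7,8} D(Y)={2,3,4,6}: no change
Constraint 2 (Z != X) on D(Z)={2,4,5,7} D(X)={3,6,7}: no change
So after constraint 2: D(Z) = {2,4,5,7}

Answer: {2,4,5,7}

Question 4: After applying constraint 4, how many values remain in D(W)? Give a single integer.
Answer: 3

Derivation:
Constraint 1 (W != Y) on D(W)={1,2,5,6,7,8} D(Y)={2,3,4,6}: no change
Constraint 2 (Z != X) on D(Z)={2,4,5,7} D(X)={3,6,7}: no change
Constraint 3 (W + Y = Z) on D(W)={1,2,5,6,7,8} D(Y)={2,3,4,6} D(Z)={2,4,5,7}: W {1,2,5,6,7,8}->{1,2,5}; Z {2,4,5,7}->{4,5,7}
Constraint 4 (Z < X) on D(Z)={4,5,7} D(X)={3,6,7}: Z {4,5,7}->{4,5}; X {3,6,7}->{6,7}
So after constraint 4: D(W)={1,2,5}, size = 3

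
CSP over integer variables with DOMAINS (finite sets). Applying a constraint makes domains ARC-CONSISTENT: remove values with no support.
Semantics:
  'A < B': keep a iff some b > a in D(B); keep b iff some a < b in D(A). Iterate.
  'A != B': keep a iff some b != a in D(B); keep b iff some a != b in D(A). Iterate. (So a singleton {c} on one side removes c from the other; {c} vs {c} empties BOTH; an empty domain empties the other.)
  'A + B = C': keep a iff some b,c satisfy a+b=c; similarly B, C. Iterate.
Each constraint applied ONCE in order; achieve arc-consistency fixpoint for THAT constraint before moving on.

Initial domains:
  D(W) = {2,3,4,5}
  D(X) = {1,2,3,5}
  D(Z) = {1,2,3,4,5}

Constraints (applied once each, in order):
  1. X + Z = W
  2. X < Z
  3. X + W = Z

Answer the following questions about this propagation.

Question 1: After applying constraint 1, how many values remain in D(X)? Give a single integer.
Constraint 1 (X + Z = W) on D(X)={1,2,3,5} D(Z)={1,2,3,4,5} D(W)={2,3,4,5}: X {1,2,3,5}->{1,2,3}; Z {1,2,3,4,5}->{1,2,3,4}
So after constraint 1: D(X)={1,2,3}, size = 3

Answer: 3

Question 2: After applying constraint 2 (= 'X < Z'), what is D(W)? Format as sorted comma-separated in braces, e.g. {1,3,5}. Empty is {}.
Answer: {2,3,4,5}

Derivation:
Constraint 1 (X + Z = W) on D(X)={1,2,3,5} D(Z)={1,2,3,4,5} D(W)={2,3,4,5}: X {1,2,3,5}->{1,2,3}; Z {1,2,3,4,5}->{1,2,3,4}
Constraint 2 (X < Z) on D(X)={1,2,3} D(Z)={1,2,3,4}: Z {1,2,3,4}->{2,3,4}
So after constraint 2: D(W) = {2,3,4,5}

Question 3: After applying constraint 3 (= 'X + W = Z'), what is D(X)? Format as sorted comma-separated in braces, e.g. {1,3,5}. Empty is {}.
Answer: {1,2}

Derivation:
Constraint 1 (X + Z = W) on D(X)={1,2,3,5} D(Z)={1,2,3,4,5} D(W)={2,3,4,5}: X {1,2,3,5}->{1,2,3}; Z {1,2,3,4,5}->{1,2,3,4}
Constraint 2 (X < Z) on D(X)={1,2,3} D(Z)={1,2,3,4}: Z {1,2,3,4}->{2,3,4}
Constraint 3 (X + W = Z) on D(X)={1,2,3} D(W)={2,3,4,5} D(Z)={2,3,4}: X {1,2,3}->{1,2}; W {2,3,4,5}->{2,3}; Z {2,3,4}->{3,4}
So after constraint 3: D(X) = {1,2}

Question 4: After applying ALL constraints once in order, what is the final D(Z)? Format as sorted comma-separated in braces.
Constraint 1 (X + Z = W) on D(X)={1,2,3,5} D(Z)={1,2,3,4,5} D(W)={2,3,4,5}: X {1,2,3,5}->{1,2,3}; Z {1,2,3,4,5}->{1,2,3,4}
Constraint 2 (X < Z) on D(X)={1,2,3} D(Z)={1,2,3,4}: Z {1,2,3,4}->{2,3,4}
Constraint 3 (X + W = Z) on D(X)={1,2,3} D(W)={2,3,4,5} D(Z)={2,3,4}: X {1,2,3}->{1,2}; W {2,3,4,5}->{2,3}; Z {2,3,4}->{3,4}
So after all 3 constraints: D(Z) = {3,4}

Answer: {3,4}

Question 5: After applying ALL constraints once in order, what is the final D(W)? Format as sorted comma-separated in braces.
Answer: {2,3}

Derivation:
Constraint 1 (X + Z = W) on D(X)={1,2,3,5} D(Z)={1,2,3,4,5} D(W)={2,3,4,5}: X {1,2,3,5}->{1,2,3}; Z {1,2,3,4,5}->{1,2,3,4}
Constraint 2 (X < Z) on D(X)={1,2,3} D(Z)={1,2,3,4}: Z {1,2,3,4}->{2,3,4}
Constraint 3 (X + W = Z) on D(X)={1,2,3} D(W)={2,3,4,5} D(Z)={2,3,4}: X {1,2,3}->{1,2}; W {2,3,4,5}->{2,3}; Z {2,3,4}->{3,4}
So after all 3 constraints: D(W) = {2,3}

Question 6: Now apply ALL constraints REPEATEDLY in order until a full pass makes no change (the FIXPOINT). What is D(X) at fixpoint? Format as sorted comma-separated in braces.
pass 0 (initial): D(X)={1,2,3,5}
pass 1: W {2,3,4,5}->{2,3}; X {1,2,3,5}->{1,2}; Z {1,2,3,4,5}->{3,4}
pass 2: W {2,3}->{}; X {1,2}->{}; Z {3,4}->{}
pass 3: no change
Fixpoint after 3 passes: D(X) = {}

Answer: {}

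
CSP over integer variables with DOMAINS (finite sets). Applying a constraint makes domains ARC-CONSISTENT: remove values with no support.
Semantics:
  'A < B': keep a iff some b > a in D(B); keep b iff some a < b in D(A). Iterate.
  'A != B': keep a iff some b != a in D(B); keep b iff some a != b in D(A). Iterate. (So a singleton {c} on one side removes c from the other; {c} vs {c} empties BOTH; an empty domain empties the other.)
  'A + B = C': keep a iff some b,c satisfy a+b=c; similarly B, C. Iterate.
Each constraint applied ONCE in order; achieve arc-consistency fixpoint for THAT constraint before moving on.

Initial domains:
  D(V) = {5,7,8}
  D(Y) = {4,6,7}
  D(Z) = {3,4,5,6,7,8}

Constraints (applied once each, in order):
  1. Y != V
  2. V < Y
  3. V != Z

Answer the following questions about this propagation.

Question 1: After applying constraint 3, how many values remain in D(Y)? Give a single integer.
Answer: 2

Derivation:
Constraint 1 (Y != V) on D(Y)={4,6,7} D(V)={5,7,8}: no change
Constraint 2 (V < Y) on D(V)={5,7,8} D(Y)={4,6,7}: V {5,7,8}->{5}; Y {4,6,7}->{6,7}
Constraint 3 (V != Z) on D(V)={5} D(Z)={3,4,5,6,7,8}: Z {3,4,5,6,7,8}->{3,4,6,7,8}
So after constraint 3: D(Y)={6,7}, size = 2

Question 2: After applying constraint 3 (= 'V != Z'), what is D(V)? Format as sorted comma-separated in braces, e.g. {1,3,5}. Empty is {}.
Answer: {5}

Derivation:
Constraint 1 (Y != V) on D(Y)={4,6,7} D(V)={5,7,8}: no change
Constraint 2 (V < Y) on D(V)={5,7,8} D(Y)={4,6,7}: V {5,7,8}->{5}; Y {4,6,7}->{6,7}
Constraint 3 (V != Z) on D(V)={5} D(Z)={3,4,5,6,7,8}: Z {3,4,5,6,7,8}->{3,4,6,7,8}
So after constraint 3: D(V) = {5}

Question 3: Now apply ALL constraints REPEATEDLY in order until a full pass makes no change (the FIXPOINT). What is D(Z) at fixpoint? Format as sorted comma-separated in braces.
Answer: {3,4,6,7,8}

Derivation:
pass 0 (initial): D(Z)={3,4,5,6,7,8}
pass 1: V {5,7,8}->{5}; Y {4,6,7}->{6,7}; Z {3,4,5,6,7,8}->{3,4,6,7,8}
pass 2: no change
Fixpoint after 2 passes: D(Z) = {3,4,6,7,8}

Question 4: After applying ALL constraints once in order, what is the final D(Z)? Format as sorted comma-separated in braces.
Answer: {3,4,6,7,8}

Derivation:
Constraint 1 (Y != V) on D(Y)={4,6,7} D(V)={5,7,8}: no change
Constraint 2 (V < Y) on D(V)={5,7,8} D(Y)={4,6,7}: V {5,7,8}->{5}; Y {4,6,7}->{6,7}
Constraint 3 (V != Z) on D(V)={5} D(Z)={3,4,5,6,7,8}: Z {3,4,5,6,7,8}->{3,4,6,7,8}
So after all 3 constraints: D(Z) = {3,4,6,7,8}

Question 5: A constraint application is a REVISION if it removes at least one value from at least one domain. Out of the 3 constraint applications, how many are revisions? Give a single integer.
Constraint 1 (Y != V) on D(Y)={4,6,7} D(V)={5,7,8}: no change => not a revision
Constraint 2 (V < Y) on D(V)={5,7,8} D(Y)={4,6,7}: V {5,7,8}->{5}; Y {4,6,7}->{6,7} => REVISION
Constraint 3 (V != Z) on D(V)={5} D(Z)={3,4,5,6,7,8}: Z {3,4,5,6,7,8}->{3,4,6,7,8} => REVISION
Total revisions = 2

Answer: 2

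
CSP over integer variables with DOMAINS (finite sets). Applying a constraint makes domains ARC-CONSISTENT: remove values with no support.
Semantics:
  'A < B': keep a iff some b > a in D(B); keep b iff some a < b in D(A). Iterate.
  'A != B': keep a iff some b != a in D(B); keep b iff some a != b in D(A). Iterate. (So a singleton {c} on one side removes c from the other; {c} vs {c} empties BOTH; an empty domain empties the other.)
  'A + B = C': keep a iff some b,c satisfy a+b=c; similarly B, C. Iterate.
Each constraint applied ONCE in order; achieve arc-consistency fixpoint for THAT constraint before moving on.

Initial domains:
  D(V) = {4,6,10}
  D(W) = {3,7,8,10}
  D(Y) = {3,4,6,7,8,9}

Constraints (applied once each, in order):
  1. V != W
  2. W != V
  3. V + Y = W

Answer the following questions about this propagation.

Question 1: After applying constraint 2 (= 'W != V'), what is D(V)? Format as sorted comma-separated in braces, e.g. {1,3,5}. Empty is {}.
Answer: {4,6,10}

Derivation:
Constraint 1 (V != W) on D(V)={4,6,10} D(W)={3,7,8,10}: no change
Constraint 2 (W != V) on D(W)={3,7,8,10} D(V)={4,6,10}: no change
So after constraint 2: D(V) = {4,6,10}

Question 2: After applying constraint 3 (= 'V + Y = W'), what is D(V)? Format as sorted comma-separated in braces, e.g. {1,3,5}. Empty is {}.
Constraint 1 (V != W) on D(V)={4,6,10} D(W)={3,7,8,10}: no change
Constraint 2 (W != V) on D(W)={3,7,8,10} D(V)={4,6,10}: no change
Constraint 3 (V + Y = W) on D(V)={4,6,10} D(Y)={3,4,6,7,8,9} D(W)={3,7,8,10}: V {4,6,10}->{4,6}; Y {3,4,6,7,8,9}->{3,4,6}; W {3,7,8,10}->{7,8,10}
So after constraint 3: D(V) = {4,6}

Answer: {4,6}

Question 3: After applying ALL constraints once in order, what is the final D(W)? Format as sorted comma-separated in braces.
Answer: {7,8,10}

Derivation:
Constraint 1 (V != W) on D(V)={4,6,10} D(W)={3,7,8,10}: no change
Constraint 2 (W != V) on D(W)={3,7,8,10} D(V)={4,6,10}: no change
Constraint 3 (V + Y = W) on D(V)={4,6,10} D(Y)={3,4,6,7,8,9} D(W)={3,7,8,10}: V {4,6,10}->{4,6}; Y {3,4,6,7,8,9}->{3,4,6}; W {3,7,8,10}->{7,8,10}
So after all 3 constraints: D(W) = {7,8,10}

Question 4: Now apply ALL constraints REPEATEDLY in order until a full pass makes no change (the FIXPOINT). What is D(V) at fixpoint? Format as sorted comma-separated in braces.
Answer: {4,6}

Derivation:
pass 0 (initial): D(V)={4,6,10}
pass 1: V {4,6,10}->{4,6}; W {3,7,8,10}->{7,8,10}; Y {3,4,6,7,8,9}->{3,4,6}
pass 2: no change
Fixpoint after 2 passes: D(V) = {4,6}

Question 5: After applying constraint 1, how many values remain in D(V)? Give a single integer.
Answer: 3

Derivation:
Constraint 1 (V != W) on D(V)={4,6,10} D(W)={3,7,8,10}: no change
So after constraint 1: D(V)={4,6,10}, size = 3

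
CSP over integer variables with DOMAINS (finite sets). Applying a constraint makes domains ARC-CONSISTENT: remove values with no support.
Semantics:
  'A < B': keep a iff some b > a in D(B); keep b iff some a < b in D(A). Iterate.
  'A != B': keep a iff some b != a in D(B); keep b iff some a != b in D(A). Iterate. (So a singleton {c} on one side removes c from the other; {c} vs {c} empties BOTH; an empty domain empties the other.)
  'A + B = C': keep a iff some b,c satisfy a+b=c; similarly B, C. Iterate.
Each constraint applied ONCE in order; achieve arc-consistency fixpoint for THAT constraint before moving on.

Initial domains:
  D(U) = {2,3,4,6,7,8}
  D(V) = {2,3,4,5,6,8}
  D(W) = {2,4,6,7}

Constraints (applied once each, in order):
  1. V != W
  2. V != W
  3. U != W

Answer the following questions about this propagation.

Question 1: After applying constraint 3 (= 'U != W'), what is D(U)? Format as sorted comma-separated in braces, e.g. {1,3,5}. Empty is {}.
Constraint 1 (V != W) on D(V)={2,3,4,5,6,8} D(W)={2,4,6,7}: no change
Constraint 2 (V != W) on D(V)={2,3,4,5,6,8} D(W)={2,4,6,7}: no change
Constraint 3 (U != W) on D(U)={2,3,4,6,7,8} D(W)={2,4,6,7}: no change
So after constraint 3: D(U) = {2,3,4,6,7,8}

Answer: {2,3,4,6,7,8}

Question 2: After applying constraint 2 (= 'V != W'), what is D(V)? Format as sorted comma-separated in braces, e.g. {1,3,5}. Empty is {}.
Constraint 1 (V != W) on D(V)={2,3,4,5,6,8} D(W)={2,4,6,7}: no change
Constraint 2 (V != W) on D(V)={2,3,4,5,6,8} D(W)={2,4,6,7}: no change
So after constraint 2: D(V) = {2,3,4,5,6,8}

Answer: {2,3,4,5,6,8}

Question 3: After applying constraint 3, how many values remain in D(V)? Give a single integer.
Answer: 6

Derivation:
Constraint 1 (V != W) on D(V)={2,3,4,5,6,8} D(W)={2,4,6,7}: no change
Constraint 2 (V != W) on D(V)={2,3,4,5,6,8} D(W)={2,4,6,7}: no change
Constraint 3 (U != W) on D(U)={2,3,4,6,7,8} D(W)={2,4,6,7}: no change
So after constraint 3: D(V)={2,3,4,5,6,8}, size = 6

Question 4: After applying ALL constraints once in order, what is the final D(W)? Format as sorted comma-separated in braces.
Answer: {2,4,6,7}

Derivation:
Constraint 1 (V != W) on D(V)={2,3,4,5,6,8} D(W)={2,4,6,7}: no change
Constraint 2 (V != W) on D(V)={2,3,4,5,6,8} D(W)={2,4,6,7}: no change
Constraint 3 (U != W) on D(U)={2,3,4,6,7,8} D(W)={2,4,6,7}: no change
So after all 3 constraints: D(W) = {2,4,6,7}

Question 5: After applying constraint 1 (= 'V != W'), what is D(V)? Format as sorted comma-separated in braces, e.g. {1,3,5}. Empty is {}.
Constraint 1 (V != W) on D(V)={2,3,4,5,6,8} D(W)={2,4,6,7}: no change
So after constraint 1: D(V) = {2,3,4,5,6,8}

Answer: {2,3,4,5,6,8}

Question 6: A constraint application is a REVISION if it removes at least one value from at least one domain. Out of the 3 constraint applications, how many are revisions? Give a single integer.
Answer: 0

Derivation:
Constraint 1 (V != W) on D(V)={2,3,4,5,6,8} D(W)={2,4,6,7}: no change => not a revision
Constraint 2 (V != W) on D(V)={2,3,4,5,6,8} D(W)={2,4,6,7}: no change => not a revision
Constraint 3 (U != W) on D(U)={2,3,4,6,7,8} D(W)={2,4,6,7}: no change => not a revision
Total revisions = 0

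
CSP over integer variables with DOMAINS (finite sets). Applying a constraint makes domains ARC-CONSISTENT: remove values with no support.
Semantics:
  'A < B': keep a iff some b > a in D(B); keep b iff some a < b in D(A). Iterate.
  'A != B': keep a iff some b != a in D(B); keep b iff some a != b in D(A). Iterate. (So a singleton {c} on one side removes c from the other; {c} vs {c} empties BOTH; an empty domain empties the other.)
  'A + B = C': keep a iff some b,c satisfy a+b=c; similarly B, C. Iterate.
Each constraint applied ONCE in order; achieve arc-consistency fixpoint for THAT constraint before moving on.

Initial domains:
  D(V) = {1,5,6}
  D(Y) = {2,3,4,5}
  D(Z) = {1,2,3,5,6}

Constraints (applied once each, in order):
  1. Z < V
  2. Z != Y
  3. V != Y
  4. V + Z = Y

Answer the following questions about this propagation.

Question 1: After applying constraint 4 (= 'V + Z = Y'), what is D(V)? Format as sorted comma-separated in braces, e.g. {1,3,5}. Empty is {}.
Answer: {}

Derivation:
Constraint 1 (Z < V) on D(Z)={1,2,3,5,6} D(V)={1,5,6}: Z {1,2,3,5,6}->{1,2,3,5}; V {1,5,6}->{5,6}
Constraint 2 (Z != Y) on D(Z)={1,2,3,5} D(Y)={2,3,4,5}: no change
Constraint 3 (V != Y) on D(V)={5,6} D(Y)={2,3,4,5}: no change
Constraint 4 (V + Z = Y) on D(V)={5,6} D(Z)={1,2,3,5} D(Y)={2,3,4,5}: V {5,6}->{}; Z {1,2,3,5}->{}; Y {2,3,4,5}->{}
So after constraint 4: D(V) = {}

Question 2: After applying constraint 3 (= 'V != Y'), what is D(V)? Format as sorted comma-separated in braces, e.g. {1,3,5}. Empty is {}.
Constraint 1 (Z < V) on D(Z)={1,2,3,5,6} D(V)={1,5,6}: Z {1,2,3,5,6}->{1,2,3,5}; V {1,5,6}->{5,6}
Constraint 2 (Z != Y) on D(Z)={1,2,3,5} D(Y)={2,3,4,5}: no change
Constraint 3 (V != Y) on D(V)={5,6} D(Y)={2,3,4,5}: no change
So after constraint 3: D(V) = {5,6}

Answer: {5,6}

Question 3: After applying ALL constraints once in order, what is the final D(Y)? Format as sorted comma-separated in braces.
Answer: {}

Derivation:
Constraint 1 (Z < V) on D(Z)={1,2,3,5,6} D(V)={1,5,6}: Z {1,2,3,5,6}->{1,2,3,5}; V {1,5,6}->{5,6}
Constraint 2 (Z != Y) on D(Z)={1,2,3,5} D(Y)={2,3,4,5}: no change
Constraint 3 (V != Y) on D(V)={5,6} D(Y)={2,3,4,5}: no change
Constraint 4 (V + Z = Y) on D(V)={5,6} D(Z)={1,2,3,5} D(Y)={2,3,4,5}: V {5,6}->{}; Z {1,2,3,5}->{}; Y {2,3,4,5}->{}
So after all 4 constraints: D(Y) = {}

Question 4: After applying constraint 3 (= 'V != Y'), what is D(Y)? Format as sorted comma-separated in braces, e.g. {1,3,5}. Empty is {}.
Answer: {2,3,4,5}

Derivation:
Constraint 1 (Z < V) on D(Z)={1,2,3,5,6} D(V)={1,5,6}: Z {1,2,3,5,6}->{1,2,3,5}; V {1,5,6}->{5,6}
Constraint 2 (Z != Y) on D(Z)={1,2,3,5} D(Y)={2,3,4,5}: no change
Constraint 3 (V != Y) on D(V)={5,6} D(Y)={2,3,4,5}: no change
So after constraint 3: D(Y) = {2,3,4,5}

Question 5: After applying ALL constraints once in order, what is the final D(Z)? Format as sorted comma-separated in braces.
Constraint 1 (Z < V) on D(Z)={1,2,3,5,6} D(V)={1,5,6}: Z {1,2,3,5,6}->{1,2,3,5}; V {1,5,6}->{5,6}
Constraint 2 (Z != Y) on D(Z)={1,2,3,5} D(Y)={2,3,4,5}: no change
Constraint 3 (V != Y) on D(V)={5,6} D(Y)={2,3,4,5}: no change
Constraint 4 (V + Z = Y) on D(V)={5,6} D(Z)={1,2,3,5} D(Y)={2,3,4,5}: V {5,6}->{}; Z {1,2,3,5}->{}; Y {2,3,4,5}->{}
So after all 4 constraints: D(Z) = {}

Answer: {}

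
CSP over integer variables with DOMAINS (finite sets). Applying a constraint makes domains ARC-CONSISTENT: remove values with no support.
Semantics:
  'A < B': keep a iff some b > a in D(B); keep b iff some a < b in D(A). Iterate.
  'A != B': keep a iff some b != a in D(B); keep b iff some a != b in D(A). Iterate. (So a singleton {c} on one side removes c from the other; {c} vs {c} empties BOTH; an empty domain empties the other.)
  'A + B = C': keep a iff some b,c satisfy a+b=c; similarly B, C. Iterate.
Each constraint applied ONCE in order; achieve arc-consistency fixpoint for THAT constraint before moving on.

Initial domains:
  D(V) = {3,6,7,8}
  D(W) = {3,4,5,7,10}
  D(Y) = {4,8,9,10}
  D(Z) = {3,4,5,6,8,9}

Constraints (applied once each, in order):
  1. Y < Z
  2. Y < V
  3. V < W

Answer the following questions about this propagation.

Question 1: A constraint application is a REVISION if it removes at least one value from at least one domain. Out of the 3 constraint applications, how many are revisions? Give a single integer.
Answer: 3

Derivation:
Constraint 1 (Y < Z) on D(Y)={4,8,9,10} D(Z)={3,4,5,6,8,9}: Y {4,8,9,10}->{4,8}; Z {3,4,5,6,8,9}->{5,6,8,9} => REVISION
Constraint 2 (Y < V) on D(Y)={4,8} D(V)={3,6,7,8}: Y {4,8}->{4}; V {3,6,7,8}->{6,7,8} => REVISION
Constraint 3 (V < W) on D(V)={6,7,8} D(W)={3,4,5,7,10}: W {3,4,5,7,10}->{7,10} => REVISION
Total revisions = 3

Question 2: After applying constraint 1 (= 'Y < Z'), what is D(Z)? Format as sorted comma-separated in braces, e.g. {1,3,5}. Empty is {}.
Answer: {5,6,8,9}

Derivation:
Constraint 1 (Y < Z) on D(Y)={4,8,9,10} D(Z)={3,4,5,6,8,9}: Y {4,8,9,10}->{4,8}; Z {3,4,5,6,8,9}->{5,6,8,9}
So after constraint 1: D(Z) = {5,6,8,9}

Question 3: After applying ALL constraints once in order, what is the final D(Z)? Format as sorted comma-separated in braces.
Answer: {5,6,8,9}

Derivation:
Constraint 1 (Y < Z) on D(Y)={4,8,9,10} D(Z)={3,4,5,6,8,9}: Y {4,8,9,10}->{4,8}; Z {3,4,5,6,8,9}->{5,6,8,9}
Constraint 2 (Y < V) on D(Y)={4,8} D(V)={3,6,7,8}: Y {4,8}->{4}; V {3,6,7,8}->{6,7,8}
Constraint 3 (V < W) on D(V)={6,7,8} D(W)={3,4,5,7,10}: W {3,4,5,7,10}->{7,10}
So after all 3 constraints: D(Z) = {5,6,8,9}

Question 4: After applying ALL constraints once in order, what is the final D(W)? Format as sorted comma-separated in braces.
Constraint 1 (Y < Z) on D(Y)={4,8,9,10} D(Z)={3,4,5,6,8,9}: Y {4,8,9,10}->{4,8}; Z {3,4,5,6,8,9}->{5,6,8,9}
Constraint 2 (Y < V) on D(Y)={4,8} D(V)={3,6,7,8}: Y {4,8}->{4}; V {3,6,7,8}->{6,7,8}
Constraint 3 (V < W) on D(V)={6,7,8} D(W)={3,4,5,7,10}: W {3,4,5,7,10}->{7,10}
So after all 3 constraints: D(W) = {7,10}

Answer: {7,10}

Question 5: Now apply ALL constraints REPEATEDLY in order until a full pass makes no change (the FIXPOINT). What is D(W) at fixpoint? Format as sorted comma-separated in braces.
Answer: {7,10}

Derivation:
pass 0 (initial): D(W)={3,4,5,7,10}
pass 1: V {3,6,7,8}->{6,7,8}; W {3,4,5,7,10}->{7,10}; Y {4,8,9,10}->{4}; Z {3,4,5,6,8,9}->{5,6,8,9}
pass 2: no change
Fixpoint after 2 passes: D(W) = {7,10}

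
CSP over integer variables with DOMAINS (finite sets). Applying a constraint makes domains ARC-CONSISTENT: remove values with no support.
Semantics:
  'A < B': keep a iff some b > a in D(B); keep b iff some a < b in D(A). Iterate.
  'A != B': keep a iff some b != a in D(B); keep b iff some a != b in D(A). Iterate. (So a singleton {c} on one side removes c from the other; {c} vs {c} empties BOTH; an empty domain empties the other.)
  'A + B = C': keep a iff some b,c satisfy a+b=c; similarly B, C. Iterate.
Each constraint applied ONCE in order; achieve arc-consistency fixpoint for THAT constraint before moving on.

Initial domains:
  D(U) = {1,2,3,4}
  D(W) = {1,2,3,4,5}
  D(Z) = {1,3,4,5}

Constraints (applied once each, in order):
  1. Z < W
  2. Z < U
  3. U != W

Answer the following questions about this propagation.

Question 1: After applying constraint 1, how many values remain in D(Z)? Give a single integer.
Constraint 1 (Z < W) on D(Z)={1,3,4,5} D(W)={1,2,3,4,5}: Z {1,3,4,5}->{1,3,4}; W {1,2,3,4,5}->{2,3,4,5}
So after constraint 1: D(Z)={1,3,4}, size = 3

Answer: 3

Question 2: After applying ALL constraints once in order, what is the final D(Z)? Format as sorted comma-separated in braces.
Answer: {1,3}

Derivation:
Constraint 1 (Z < W) on D(Z)={1,3,4,5} D(W)={1,2,3,4,5}: Z {1,3,4,5}->{1,3,4}; W {1,2,3,4,5}->{2,3,4,5}
Constraint 2 (Z < U) on D(Z)={1,3,4} D(U)={1,2,3,4}: Z {1,3,4}->{1,3}; U {1,2,3,4}->{2,3,4}
Constraint 3 (U != W) on D(U)={2,3,4} D(W)={2,3,4,5}: no change
So after all 3 constraints: D(Z) = {1,3}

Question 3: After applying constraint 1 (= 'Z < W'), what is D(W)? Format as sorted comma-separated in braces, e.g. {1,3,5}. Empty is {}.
Constraint 1 (Z < W) on D(Z)={1,3,4,5} D(W)={1,2,3,4,5}: Z {1,3,4,5}->{1,3,4}; W {1,2,3,4,5}->{2,3,4,5}
So after constraint 1: D(W) = {2,3,4,5}

Answer: {2,3,4,5}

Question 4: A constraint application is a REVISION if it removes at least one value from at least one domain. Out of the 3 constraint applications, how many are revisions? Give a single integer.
Answer: 2

Derivation:
Constraint 1 (Z < W) on D(Z)={1,3,4,5} D(W)={1,2,3,4,5}: Z {1,3,4,5}->{1,3,4}; W {1,2,3,4,5}->{2,3,4,5} => REVISION
Constraint 2 (Z < U) on D(Z)={1,3,4} D(U)={1,2,3,4}: Z {1,3,4}->{1,3}; U {1,2,3,4}->{2,3,4} => REVISION
Constraint 3 (U != W) on D(U)={2,3,4} D(W)={2,3,4,5}: no change => not a revision
Total revisions = 2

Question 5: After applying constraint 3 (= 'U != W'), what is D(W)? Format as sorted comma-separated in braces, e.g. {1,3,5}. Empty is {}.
Constraint 1 (Z < W) on D(Z)={1,3,4,5} D(W)={1,2,3,4,5}: Z {1,3,4,5}->{1,3,4}; W {1,2,3,4,5}->{2,3,4,5}
Constraint 2 (Z < U) on D(Z)={1,3,4} D(U)={1,2,3,4}: Z {1,3,4}->{1,3}; U {1,2,3,4}->{2,3,4}
Constraint 3 (U != W) on D(U)={2,3,4} D(W)={2,3,4,5}: no change
So after constraint 3: D(W) = {2,3,4,5}

Answer: {2,3,4,5}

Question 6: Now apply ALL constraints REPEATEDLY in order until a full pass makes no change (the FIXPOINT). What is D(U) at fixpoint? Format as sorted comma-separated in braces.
pass 0 (initial): D(U)={1,2,3,4}
pass 1: U {1,2,3,4}->{2,3,4}; W {1,2,3,4,5}->{2,3,4,5}; Z {1,3,4,5}->{1,3}
pass 2: no change
Fixpoint after 2 passes: D(U) = {2,3,4}

Answer: {2,3,4}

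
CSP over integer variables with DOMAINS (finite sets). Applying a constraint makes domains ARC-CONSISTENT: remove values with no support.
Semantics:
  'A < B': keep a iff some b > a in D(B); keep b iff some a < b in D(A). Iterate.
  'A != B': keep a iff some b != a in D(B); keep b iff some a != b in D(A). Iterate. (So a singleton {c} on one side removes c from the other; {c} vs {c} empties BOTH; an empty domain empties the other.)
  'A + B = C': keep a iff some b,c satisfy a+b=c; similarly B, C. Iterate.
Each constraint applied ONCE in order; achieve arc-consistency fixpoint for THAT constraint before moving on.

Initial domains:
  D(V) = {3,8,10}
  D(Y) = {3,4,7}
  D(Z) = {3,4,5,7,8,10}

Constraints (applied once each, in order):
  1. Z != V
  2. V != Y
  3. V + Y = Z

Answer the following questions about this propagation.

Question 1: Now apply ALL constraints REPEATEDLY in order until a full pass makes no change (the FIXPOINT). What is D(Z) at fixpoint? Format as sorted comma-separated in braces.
pass 0 (initial): D(Z)={3,4,5,7,8,10}
pass 1: V {3,8,10}->{3}; Y {3,4,7}->{4,7}; Z {3,4,5,7,8,10}->{7,10}
pass 2: no change
Fixpoint after 2 passes: D(Z) = {7,10}

Answer: {7,10}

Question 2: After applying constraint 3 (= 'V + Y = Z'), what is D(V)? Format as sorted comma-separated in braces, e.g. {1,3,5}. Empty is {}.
Answer: {3}

Derivation:
Constraint 1 (Z != V) on D(Z)={3,4,5,7,8,10} D(V)={3,8,10}: no change
Constraint 2 (V != Y) on D(V)={3,8,10} D(Y)={3,4,7}: no change
Constraint 3 (V + Y = Z) on D(V)={3,8,10} D(Y)={3,4,7} D(Z)={3,4,5,7,8,10}: V {3,8,10}->{3}; Y {3,4,7}->{4,7}; Z {3,4,5,7,8,10}->{7,10}
So after constraint 3: D(V) = {3}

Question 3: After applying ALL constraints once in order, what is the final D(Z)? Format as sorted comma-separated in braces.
Answer: {7,10}

Derivation:
Constraint 1 (Z != V) on D(Z)={3,4,5,7,8,10} D(V)={3,8,10}: no change
Constraint 2 (V != Y) on D(V)={3,8,10} D(Y)={3,4,7}: no change
Constraint 3 (V + Y = Z) on D(V)={3,8,10} D(Y)={3,4,7} D(Z)={3,4,5,7,8,10}: V {3,8,10}->{3}; Y {3,4,7}->{4,7}; Z {3,4,5,7,8,10}->{7,10}
So after all 3 constraints: D(Z) = {7,10}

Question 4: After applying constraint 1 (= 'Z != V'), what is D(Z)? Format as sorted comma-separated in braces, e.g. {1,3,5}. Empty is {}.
Constraint 1 (Z != V) on D(Z)={3,4,5,7,8,10} D(V)={3,8,10}: no change
So after constraint 1: D(Z) = {3,4,5,7,8,10}

Answer: {3,4,5,7,8,10}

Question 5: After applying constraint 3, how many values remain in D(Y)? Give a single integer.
Answer: 2

Derivation:
Constraint 1 (Z != V) on D(Z)={3,4,5,7,8,10} D(V)={3,8,10}: no change
Constraint 2 (V != Y) on D(V)={3,8,10} D(Y)={3,4,7}: no change
Constraint 3 (V + Y = Z) on D(V)={3,8,10} D(Y)={3,4,7} D(Z)={3,4,5,7,8,10}: V {3,8,10}->{3}; Y {3,4,7}->{4,7}; Z {3,4,5,7,8,10}->{7,10}
So after constraint 3: D(Y)={4,7}, size = 2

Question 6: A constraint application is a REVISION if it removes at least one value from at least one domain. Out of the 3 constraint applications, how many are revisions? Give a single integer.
Constraint 1 (Z != V) on D(Z)={3,4,5,7,8,10} D(V)={3,8,10}: no change => not a revision
Constraint 2 (V != Y) on D(V)={3,8,10} D(Y)={3,4,7}: no change => not a revision
Constraint 3 (V + Y = Z) on D(V)={3,8,10} D(Y)={3,4,7} D(Z)={3,4,5,7,8,10}: V {3,8,10}->{3}; Y {3,4,7}->{4,7}; Z {3,4,5,7,8,10}->{7,10} => REVISION
Total revisions = 1

Answer: 1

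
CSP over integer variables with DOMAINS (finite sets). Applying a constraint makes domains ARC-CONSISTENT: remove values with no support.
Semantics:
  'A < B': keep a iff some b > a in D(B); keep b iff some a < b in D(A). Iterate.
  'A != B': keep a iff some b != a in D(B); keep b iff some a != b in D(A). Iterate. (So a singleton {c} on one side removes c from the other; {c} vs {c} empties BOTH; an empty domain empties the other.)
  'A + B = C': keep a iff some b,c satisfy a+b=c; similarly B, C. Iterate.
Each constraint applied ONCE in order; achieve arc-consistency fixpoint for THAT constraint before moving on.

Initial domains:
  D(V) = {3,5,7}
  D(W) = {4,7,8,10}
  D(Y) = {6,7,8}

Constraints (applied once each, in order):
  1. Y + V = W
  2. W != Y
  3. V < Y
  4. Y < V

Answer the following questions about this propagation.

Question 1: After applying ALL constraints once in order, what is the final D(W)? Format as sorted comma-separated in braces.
Answer: {10}

Derivation:
Constraint 1 (Y + V = W) on D(Y)={6,7,8} D(V)={3,5,7} D(W)={4,7,8,10}: Y {6,7,8}->{7}; V {3,5,7}->{3}; W {4,7,8,10}->{10}
Constraint 2 (W != Y) on D(W)={10} D(Y)={7}: no change
Constraint 3 (V < Y) on D(V)={3} D(Y)={7}: no change
Constraint 4 (Y < V) on D(Y)={7} D(V)={3}: Y {7}->{}; V {3}->{}
So after all 4 constraints: D(W) = {10}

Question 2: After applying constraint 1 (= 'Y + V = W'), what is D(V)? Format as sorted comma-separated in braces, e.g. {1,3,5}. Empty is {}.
Answer: {3}

Derivation:
Constraint 1 (Y + V = W) on D(Y)={6,7,8} D(V)={3,5,7} D(W)={4,7,8,10}: Y {6,7,8}->{7}; V {3,5,7}->{3}; W {4,7,8,10}->{10}
So after constraint 1: D(V) = {3}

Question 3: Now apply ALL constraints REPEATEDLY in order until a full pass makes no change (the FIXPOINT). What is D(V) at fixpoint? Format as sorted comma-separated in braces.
pass 0 (initial): D(V)={3,5,7}
pass 1: V {3,5,7}->{}; W {4,7,8,10}->{10}; Y {6,7,8}->{}
pass 2: W {10}->{}
pass 3: no change
Fixpoint after 3 passes: D(V) = {}

Answer: {}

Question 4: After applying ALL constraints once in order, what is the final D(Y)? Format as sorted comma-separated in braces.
Constraint 1 (Y + V = W) on D(Y)={6,7,8} D(V)={3,5,7} D(W)={4,7,8,10}: Y {6,7,8}->{7}; V {3,5,7}->{3}; W {4,7,8,10}->{10}
Constraint 2 (W != Y) on D(W)={10} D(Y)={7}: no change
Constraint 3 (V < Y) on D(V)={3} D(Y)={7}: no change
Constraint 4 (Y < V) on D(Y)={7} D(V)={3}: Y {7}->{}; V {3}->{}
So after all 4 constraints: D(Y) = {}

Answer: {}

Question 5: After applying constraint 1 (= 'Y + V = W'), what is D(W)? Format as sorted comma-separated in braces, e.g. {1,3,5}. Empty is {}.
Answer: {10}

Derivation:
Constraint 1 (Y + V = W) on D(Y)={6,7,8} D(V)={3,5,7} D(W)={4,7,8,10}: Y {6,7,8}->{7}; V {3,5,7}->{3}; W {4,7,8,10}->{10}
So after constraint 1: D(W) = {10}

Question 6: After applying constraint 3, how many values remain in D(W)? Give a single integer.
Answer: 1

Derivation:
Constraint 1 (Y + V = W) on D(Y)={6,7,8} D(V)={3,5,7} D(W)={4,7,8,10}: Y {6,7,8}->{7}; V {3,5,7}->{3}; W {4,7,8,10}->{10}
Constraint 2 (W != Y) on D(W)={10} D(Y)={7}: no change
Constraint 3 (V < Y) on D(V)={3} D(Y)={7}: no change
So after constraint 3: D(W)={10}, size = 1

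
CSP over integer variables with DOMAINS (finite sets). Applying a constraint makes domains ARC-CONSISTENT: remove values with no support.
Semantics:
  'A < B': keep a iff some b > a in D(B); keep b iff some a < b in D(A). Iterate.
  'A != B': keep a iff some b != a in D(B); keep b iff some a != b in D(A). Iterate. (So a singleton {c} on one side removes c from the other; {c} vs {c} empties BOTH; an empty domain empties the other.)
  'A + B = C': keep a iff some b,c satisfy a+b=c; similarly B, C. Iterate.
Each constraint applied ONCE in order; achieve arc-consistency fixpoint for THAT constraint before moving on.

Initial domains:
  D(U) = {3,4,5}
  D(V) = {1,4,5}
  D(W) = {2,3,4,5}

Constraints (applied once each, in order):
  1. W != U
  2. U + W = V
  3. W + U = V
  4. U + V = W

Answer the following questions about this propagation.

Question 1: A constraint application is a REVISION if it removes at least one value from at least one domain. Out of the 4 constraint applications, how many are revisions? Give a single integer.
Constraint 1 (W != U) on D(W)={2,3,4,5} D(U)={3,4,5}: no change => not a revision
Constraint 2 (U + W = V) on D(U)={3,4,5} D(W)={2,3,4,5} D(V)={1,4,5}: U {3,4,5}->{3}; W {2,3,4,5}->{2}; V {1,4,5}->{5} => REVISION
Constraint 3 (W + U = V) on D(W)={2} D(U)={3} D(V)={5}: no change => not a revision
Constraint 4 (U + V = W) on D(U)={3} D(V)={5} D(W)={2}: U {3}->{}; V {5}->{}; W {2}->{} => REVISION
Total revisions = 2

Answer: 2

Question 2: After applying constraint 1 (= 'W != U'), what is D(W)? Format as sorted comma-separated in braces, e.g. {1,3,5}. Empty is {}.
Answer: {2,3,4,5}

Derivation:
Constraint 1 (W != U) on D(W)={2,3,4,5} D(U)={3,4,5}: no change
So after constraint 1: D(W) = {2,3,4,5}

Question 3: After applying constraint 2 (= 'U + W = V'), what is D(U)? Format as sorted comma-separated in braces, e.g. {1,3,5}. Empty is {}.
Constraint 1 (W != U) on D(W)={2,3,4,5} D(U)={3,4,5}: no change
Constraint 2 (U + W = V) on D(U)={3,4,5} D(W)={2,3,4,5} D(V)={1,4,5}: U {3,4,5}->{3}; W {2,3,4,5}->{2}; V {1,4,5}->{5}
So after constraint 2: D(U) = {3}

Answer: {3}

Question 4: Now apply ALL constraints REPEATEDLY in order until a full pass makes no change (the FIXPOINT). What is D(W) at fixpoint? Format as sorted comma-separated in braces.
pass 0 (initial): D(W)={2,3,4,5}
pass 1: U {3,4,5}->{}; V {1,4,5}->{}; W {2,3,4,5}->{}
pass 2: no change
Fixpoint after 2 passes: D(W) = {}

Answer: {}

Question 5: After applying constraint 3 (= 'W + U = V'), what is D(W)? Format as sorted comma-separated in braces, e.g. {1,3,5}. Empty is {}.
Answer: {2}

Derivation:
Constraint 1 (W != U) on D(W)={2,3,4,5} D(U)={3,4,5}: no change
Constraint 2 (U + W = V) on D(U)={3,4,5} D(W)={2,3,4,5} D(V)={1,4,5}: U {3,4,5}->{3}; W {2,3,4,5}->{2}; V {1,4,5}->{5}
Constraint 3 (W + U = V) on D(W)={2} D(U)={3} D(V)={5}: no change
So after constraint 3: D(W) = {2}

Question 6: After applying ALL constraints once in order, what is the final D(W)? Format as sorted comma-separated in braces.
Answer: {}

Derivation:
Constraint 1 (W != U) on D(W)={2,3,4,5} D(U)={3,4,5}: no change
Constraint 2 (U + W = V) on D(U)={3,4,5} D(W)={2,3,4,5} D(V)={1,4,5}: U {3,4,5}->{3}; W {2,3,4,5}->{2}; V {1,4,5}->{5}
Constraint 3 (W + U = V) on D(W)={2} D(U)={3} D(V)={5}: no change
Constraint 4 (U + V = W) on D(U)={3} D(V)={5} D(W)={2}: U {3}->{}; V {5}->{}; W {2}->{}
So after all 4 constraints: D(W) = {}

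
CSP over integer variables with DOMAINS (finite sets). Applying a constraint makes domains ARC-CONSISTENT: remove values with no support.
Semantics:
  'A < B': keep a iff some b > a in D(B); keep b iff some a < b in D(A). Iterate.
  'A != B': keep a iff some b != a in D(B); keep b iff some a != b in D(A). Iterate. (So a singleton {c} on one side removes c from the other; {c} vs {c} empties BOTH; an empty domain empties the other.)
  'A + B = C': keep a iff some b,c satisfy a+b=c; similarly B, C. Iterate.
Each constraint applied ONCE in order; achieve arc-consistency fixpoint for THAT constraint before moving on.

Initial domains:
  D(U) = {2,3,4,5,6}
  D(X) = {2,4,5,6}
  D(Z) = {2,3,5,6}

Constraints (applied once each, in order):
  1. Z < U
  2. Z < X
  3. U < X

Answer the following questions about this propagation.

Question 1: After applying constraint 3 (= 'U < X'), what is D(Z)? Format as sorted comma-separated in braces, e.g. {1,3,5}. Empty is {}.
Constraint 1 (Z < U) on D(Z)={2,3,5,6} D(U)={2,3,4,5,6}: Z {2,3,5,6}->{2,3,5}; U {2,3,4,5,6}->{3,4,5,6}
Constraint 2 (Z < X) on D(Z)={2,3,5} D(X)={2,4,5,6}: X {2,4,5,6}->{4,5,6}
Constraint 3 (U < X) on D(U)={3,4,5,6} D(X)={4,5,6}: U {3,4,5,6}->{3,4,5}
So after constraint 3: D(Z) = {2,3,5}

Answer: {2,3,5}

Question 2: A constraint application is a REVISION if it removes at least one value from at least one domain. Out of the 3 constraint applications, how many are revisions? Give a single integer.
Answer: 3

Derivation:
Constraint 1 (Z < U) on D(Z)={2,3,5,6} D(U)={2,3,4,5,6}: Z {2,3,5,6}->{2,3,5}; U {2,3,4,5,6}->{3,4,5,6} => REVISION
Constraint 2 (Z < X) on D(Z)={2,3,5} D(X)={2,4,5,6}: X {2,4,5,6}->{4,5,6} => REVISION
Constraint 3 (U < X) on D(U)={3,4,5,6} D(X)={4,5,6}: U {3,4,5,6}->{3,4,5} => REVISION
Total revisions = 3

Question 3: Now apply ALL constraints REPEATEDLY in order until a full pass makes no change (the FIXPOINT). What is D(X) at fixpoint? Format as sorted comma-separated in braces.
Answer: {4,5,6}

Derivation:
pass 0 (initial): D(X)={2,4,5,6}
pass 1: U {2,3,4,5,6}->{3,4,5}; X {2,4,5,6}->{4,5,6}; Z {2,3,5,6}->{2,3,5}
pass 2: Z {2,3,5}->{2,3}
pass 3: no change
Fixpoint after 3 passes: D(X) = {4,5,6}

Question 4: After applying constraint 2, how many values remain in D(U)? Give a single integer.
Constraint 1 (Z < U) on D(Z)={2,3,5,6} D(U)={2,3,4,5,6}: Z {2,3,5,6}->{2,3,5}; U {2,3,4,5,6}->{3,4,5,6}
Constraint 2 (Z < X) on D(Z)={2,3,5} D(X)={2,4,5,6}: X {2,4,5,6}->{4,5,6}
So after constraint 2: D(U)={3,4,5,6}, size = 4

Answer: 4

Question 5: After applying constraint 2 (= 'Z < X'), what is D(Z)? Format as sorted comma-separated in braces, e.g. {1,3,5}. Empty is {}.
Constraint 1 (Z < U) on D(Z)={2,3,5,6} D(U)={2,3,4,5,6}: Z {2,3,5,6}->{2,3,5}; U {2,3,4,5,6}->{3,4,5,6}
Constraint 2 (Z < X) on D(Z)={2,3,5} D(X)={2,4,5,6}: X {2,4,5,6}->{4,5,6}
So after constraint 2: D(Z) = {2,3,5}

Answer: {2,3,5}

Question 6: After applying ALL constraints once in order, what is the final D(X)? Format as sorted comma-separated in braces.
Constraint 1 (Z < U) on D(Z)={2,3,5,6} D(U)={2,3,4,5,6}: Z {2,3,5,6}->{2,3,5}; U {2,3,4,5,6}->{3,4,5,6}
Constraint 2 (Z < X) on D(Z)={2,3,5} D(X)={2,4,5,6}: X {2,4,5,6}->{4,5,6}
Constraint 3 (U < X) on D(U)={3,4,5,6} D(X)={4,5,6}: U {3,4,5,6}->{3,4,5}
So after all 3 constraints: D(X) = {4,5,6}

Answer: {4,5,6}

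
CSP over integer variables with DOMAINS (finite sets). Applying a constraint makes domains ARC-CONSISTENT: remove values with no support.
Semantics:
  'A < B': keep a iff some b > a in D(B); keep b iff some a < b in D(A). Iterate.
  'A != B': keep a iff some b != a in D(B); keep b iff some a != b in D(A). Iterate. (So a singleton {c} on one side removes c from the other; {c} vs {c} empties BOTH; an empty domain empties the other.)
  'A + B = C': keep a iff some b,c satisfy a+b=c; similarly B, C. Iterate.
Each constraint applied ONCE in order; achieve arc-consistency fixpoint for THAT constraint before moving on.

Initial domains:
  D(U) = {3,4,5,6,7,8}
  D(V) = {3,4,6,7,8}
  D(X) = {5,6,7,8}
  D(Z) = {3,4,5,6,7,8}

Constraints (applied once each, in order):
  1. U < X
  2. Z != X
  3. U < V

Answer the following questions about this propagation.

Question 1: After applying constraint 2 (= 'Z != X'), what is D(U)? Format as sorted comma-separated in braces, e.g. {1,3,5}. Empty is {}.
Constraint 1 (U < X) on D(U)={3,4,5,6,7,8} D(X)={5,6,7,8}: U {3,4,5,6,7,8}->{3,4,5,6,7}
Constraint 2 (Z != X) on D(Z)={3,4,5,6,7,8} D(X)={5,6,7,8}: no change
So after constraint 2: D(U) = {3,4,5,6,7}

Answer: {3,4,5,6,7}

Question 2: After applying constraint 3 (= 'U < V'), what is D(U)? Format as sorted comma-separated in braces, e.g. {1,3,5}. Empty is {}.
Answer: {3,4,5,6,7}

Derivation:
Constraint 1 (U < X) on D(U)={3,4,5,6,7,8} D(X)={5,6,7,8}: U {3,4,5,6,7,8}->{3,4,5,6,7}
Constraint 2 (Z != X) on D(Z)={3,4,5,6,7,8} D(X)={5,6,7,8}: no change
Constraint 3 (U < V) on D(U)={3,4,5,6,7} D(V)={3,4,6,7,8}: V {3,4,6,7,8}->{4,6,7,8}
So after constraint 3: D(U) = {3,4,5,6,7}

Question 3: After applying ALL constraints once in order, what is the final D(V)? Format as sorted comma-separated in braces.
Constraint 1 (U < X) on D(U)={3,4,5,6,7,8} D(X)={5,6,7,8}: U {3,4,5,6,7,8}->{3,4,5,6,7}
Constraint 2 (Z != X) on D(Z)={3,4,5,6,7,8} D(X)={5,6,7,8}: no change
Constraint 3 (U < V) on D(U)={3,4,5,6,7} D(V)={3,4,6,7,8}: V {3,4,6,7,8}->{4,6,7,8}
So after all 3 constraints: D(V) = {4,6,7,8}

Answer: {4,6,7,8}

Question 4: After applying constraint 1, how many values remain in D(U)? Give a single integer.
Answer: 5

Derivation:
Constraint 1 (U < X) on D(U)={3,4,5,6,7,8} D(X)={5,6,7,8}: U {3,4,5,6,7,8}->{3,4,5,6,7}
So after constraint 1: D(U)={3,4,5,6,7}, size = 5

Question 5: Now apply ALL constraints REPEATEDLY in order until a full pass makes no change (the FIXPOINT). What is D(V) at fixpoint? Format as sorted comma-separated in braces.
pass 0 (initial): D(V)={3,4,6,7,8}
pass 1: U {3,4,5,6,7,8}->{3,4,5,6,7}; V {3,4,6,7,8}->{4,6,7,8}
pass 2: no change
Fixpoint after 2 passes: D(V) = {4,6,7,8}

Answer: {4,6,7,8}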